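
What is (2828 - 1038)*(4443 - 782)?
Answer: 6553190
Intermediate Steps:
(2828 - 1038)*(4443 - 782) = 1790*3661 = 6553190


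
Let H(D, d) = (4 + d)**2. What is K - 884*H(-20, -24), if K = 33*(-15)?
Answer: -354095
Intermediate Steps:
K = -495
K - 884*H(-20, -24) = -495 - 884*(4 - 24)**2 = -495 - 884*(-20)**2 = -495 - 884*400 = -495 - 353600 = -354095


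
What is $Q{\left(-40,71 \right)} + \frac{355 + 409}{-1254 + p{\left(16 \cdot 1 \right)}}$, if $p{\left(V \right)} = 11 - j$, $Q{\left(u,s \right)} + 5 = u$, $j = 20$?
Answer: $- \frac{57599}{1263} \approx -45.605$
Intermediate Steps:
$Q{\left(u,s \right)} = -5 + u$
$p{\left(V \right)} = -9$ ($p{\left(V \right)} = 11 - 20 = -9$)
$Q{\left(-40,71 \right)} + \frac{355 + 409}{-1254 + p{\left(16 \cdot 1 \right)}} = \left(-5 - 40\right) + \frac{355 + 409}{-1254 - 9} = -45 + \frac{764}{-1263} = -45 + 764 \left(- \frac{1}{1263}\right) = -45 - \frac{764}{1263} = - \frac{57599}{1263}$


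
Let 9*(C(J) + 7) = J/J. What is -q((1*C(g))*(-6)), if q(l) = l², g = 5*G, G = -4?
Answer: -15376/9 ≈ -1708.4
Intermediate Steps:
g = -20 (g = 5*(-4) = -20)
C(J) = -62/9 (C(J) = -7 + (J/J)/9 = -7 + (⅑)*1 = -7 + ⅑ = -62/9)
-q((1*C(g))*(-6)) = -((1*(-62/9))*(-6))² = -(-62/9*(-6))² = -(124/3)² = -1*15376/9 = -15376/9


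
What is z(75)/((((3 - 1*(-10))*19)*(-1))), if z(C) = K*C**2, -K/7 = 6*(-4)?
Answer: -945000/247 ≈ -3825.9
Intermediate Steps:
K = 168 (K = -42*(-4) = -7*(-24) = 168)
z(C) = 168*C**2
z(75)/((((3 - 1*(-10))*19)*(-1))) = (168*75**2)/((((3 - 1*(-10))*19)*(-1))) = (168*5625)/((((3 + 10)*19)*(-1))) = 945000/(((13*19)*(-1))) = 945000/((247*(-1))) = 945000/(-247) = 945000*(-1/247) = -945000/247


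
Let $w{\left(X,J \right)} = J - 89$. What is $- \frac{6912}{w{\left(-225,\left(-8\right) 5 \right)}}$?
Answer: $\frac{2304}{43} \approx 53.581$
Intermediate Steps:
$w{\left(X,J \right)} = -89 + J$
$- \frac{6912}{w{\left(-225,\left(-8\right) 5 \right)}} = - \frac{6912}{-89 - 40} = - \frac{6912}{-129} = \left(-6912\right) \left(- \frac{1}{129}\right) = \frac{2304}{43}$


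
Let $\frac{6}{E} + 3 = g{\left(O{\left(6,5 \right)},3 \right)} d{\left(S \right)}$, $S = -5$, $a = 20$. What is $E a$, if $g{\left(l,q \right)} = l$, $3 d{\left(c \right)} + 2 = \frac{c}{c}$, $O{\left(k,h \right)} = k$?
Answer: $-24$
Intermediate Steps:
$d{\left(c \right)} = - \frac{1}{3}$ ($d{\left(c \right)} = - \frac{2}{3} + \frac{c \frac{1}{c}}{3} = - \frac{2}{3} + \frac{1}{3} \cdot 1 = - \frac{2}{3} + \frac{1}{3} = - \frac{1}{3}$)
$E = - \frac{6}{5}$ ($E = \frac{6}{-3 + 6 \left(- \frac{1}{3}\right)} = \frac{6}{-3 - 2} = \frac{6}{-5} = 6 \left(- \frac{1}{5}\right) = - \frac{6}{5} \approx -1.2$)
$E a = \left(- \frac{6}{5}\right) 20 = -24$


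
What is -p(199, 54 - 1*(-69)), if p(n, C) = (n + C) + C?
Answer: -445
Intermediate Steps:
p(n, C) = n + 2*C (p(n, C) = (C + n) + C = n + 2*C)
-p(199, 54 - 1*(-69)) = -(199 + 2*(54 - 1*(-69))) = -(199 + 2*(54 + 69)) = -(199 + 2*123) = -(199 + 246) = -1*445 = -445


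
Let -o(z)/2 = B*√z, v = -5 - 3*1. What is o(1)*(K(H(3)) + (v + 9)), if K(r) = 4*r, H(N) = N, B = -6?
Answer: 156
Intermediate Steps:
v = -8 (v = -5 - 3 = -8)
o(z) = 12*√z (o(z) = -(-12)*√z = 12*√z)
o(1)*(K(H(3)) + (v + 9)) = (12*√1)*(4*3 + (-8 + 9)) = (12*1)*(12 + 1) = 12*13 = 156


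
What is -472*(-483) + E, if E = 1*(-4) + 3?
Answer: 227975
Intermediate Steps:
E = -1 (E = -4 + 3 = -1)
-472*(-483) + E = -472*(-483) - 1 = 227976 - 1 = 227975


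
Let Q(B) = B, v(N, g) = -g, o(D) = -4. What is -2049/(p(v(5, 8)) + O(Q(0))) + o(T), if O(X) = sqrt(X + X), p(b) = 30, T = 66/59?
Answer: -723/10 ≈ -72.300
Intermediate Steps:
T = 66/59 (T = 66*(1/59) = 66/59 ≈ 1.1186)
O(X) = sqrt(2)*sqrt(X) (O(X) = sqrt(2*X) = sqrt(2)*sqrt(X))
-2049/(p(v(5, 8)) + O(Q(0))) + o(T) = -2049/(30 + sqrt(2)*sqrt(0)) - 4 = -2049/(30 + sqrt(2)*0) - 4 = -2049/(30 + 0) - 4 = -2049/30 - 4 = -2049*1/30 - 4 = -683/10 - 4 = -723/10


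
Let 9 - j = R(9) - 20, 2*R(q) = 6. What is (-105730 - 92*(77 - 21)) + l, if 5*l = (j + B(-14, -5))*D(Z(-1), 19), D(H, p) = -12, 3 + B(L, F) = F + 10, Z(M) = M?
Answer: -554746/5 ≈ -1.1095e+5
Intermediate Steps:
B(L, F) = 7 + F (B(L, F) = -3 + (F + 10) = -3 + (10 + F) = 7 + F)
R(q) = 3 (R(q) = (½)*6 = 3)
j = 26 (j = 9 - (3 - 20) = 9 - 1*(-17) = 9 + 17 = 26)
l = -336/5 (l = ((26 + (7 - 5))*(-12))/5 = ((26 + 2)*(-12))/5 = (28*(-12))/5 = (⅕)*(-336) = -336/5 ≈ -67.200)
(-105730 - 92*(77 - 21)) + l = (-105730 - 92*(77 - 21)) - 336/5 = (-105730 - 92*56) - 336/5 = (-105730 - 1*5152) - 336/5 = (-105730 - 5152) - 336/5 = -110882 - 336/5 = -554746/5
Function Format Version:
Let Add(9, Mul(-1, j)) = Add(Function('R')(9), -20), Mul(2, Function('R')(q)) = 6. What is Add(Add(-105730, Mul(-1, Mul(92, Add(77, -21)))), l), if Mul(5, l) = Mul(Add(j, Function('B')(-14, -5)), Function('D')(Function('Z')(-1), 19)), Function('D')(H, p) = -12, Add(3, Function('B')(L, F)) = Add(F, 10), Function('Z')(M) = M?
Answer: Rational(-554746, 5) ≈ -1.1095e+5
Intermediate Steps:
Function('B')(L, F) = Add(7, F) (Function('B')(L, F) = Add(-3, Add(F, 10)) = Add(-3, Add(10, F)) = Add(7, F))
Function('R')(q) = 3 (Function('R')(q) = Mul(Rational(1, 2), 6) = 3)
j = 26 (j = Add(9, Mul(-1, Add(3, -20))) = Add(9, Mul(-1, -17)) = Add(9, 17) = 26)
l = Rational(-336, 5) (l = Mul(Rational(1, 5), Mul(Add(26, Add(7, -5)), -12)) = Mul(Rational(1, 5), Mul(Add(26, 2), -12)) = Mul(Rational(1, 5), Mul(28, -12)) = Mul(Rational(1, 5), -336) = Rational(-336, 5) ≈ -67.200)
Add(Add(-105730, Mul(-1, Mul(92, Add(77, -21)))), l) = Add(Add(-105730, Mul(-1, Mul(92, Add(77, -21)))), Rational(-336, 5)) = Add(Add(-105730, Mul(-1, Mul(92, 56))), Rational(-336, 5)) = Add(Add(-105730, Mul(-1, 5152)), Rational(-336, 5)) = Add(Add(-105730, -5152), Rational(-336, 5)) = Add(-110882, Rational(-336, 5)) = Rational(-554746, 5)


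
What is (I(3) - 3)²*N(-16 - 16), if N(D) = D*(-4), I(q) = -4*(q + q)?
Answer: 93312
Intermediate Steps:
I(q) = -8*q
N(D) = -4*D
(I(3) - 3)²*N(-16 - 16) = (-8*3 - 3)²*(-4*(-16 - 16)) = (-24 - 3)²*(-4*(-32)) = (-27)²*128 = 729*128 = 93312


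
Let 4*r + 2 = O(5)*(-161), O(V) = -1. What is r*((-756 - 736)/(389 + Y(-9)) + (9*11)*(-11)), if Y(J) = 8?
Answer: -68978175/1588 ≈ -43437.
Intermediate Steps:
r = 159/4 (r = -1/2 + (-1*(-161))/4 = -1/2 + (1/4)*161 = -1/2 + 161/4 = 159/4 ≈ 39.750)
r*((-756 - 736)/(389 + Y(-9)) + (9*11)*(-11)) = 159*((-756 - 736)/(389 + 8) + (9*11)*(-11))/4 = 159*(-1492/397 + 99*(-11))/4 = 159*(-1492*1/397 - 1089)/4 = 159*(-1492/397 - 1089)/4 = (159/4)*(-433825/397) = -68978175/1588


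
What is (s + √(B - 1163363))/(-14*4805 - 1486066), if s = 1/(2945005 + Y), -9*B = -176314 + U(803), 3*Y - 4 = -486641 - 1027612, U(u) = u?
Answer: -3/11371609375376 - I*√2573689/2330004 ≈ -2.6382e-13 - 0.00068853*I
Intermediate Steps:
Y = -1514249/3 (Y = 4/3 + (-486641 - 1027612)/3 = 4/3 + (⅓)*(-1514253) = 4/3 - 504751 = -1514249/3 ≈ -5.0475e+5)
B = 175511/9 (B = -(-176314 + 803)/9 = -⅑*(-175511) = 175511/9 ≈ 19501.)
s = 3/7320766 (s = 1/(2945005 - 1514249/3) = 1/(7320766/3) = 3/7320766 ≈ 4.0979e-7)
(s + √(B - 1163363))/(-14*4805 - 1486066) = (3/7320766 + √(175511/9 - 1163363))/(-14*4805 - 1486066) = (3/7320766 + √(-10294756/9))/(-67270 - 1486066) = (3/7320766 + 2*I*√2573689/3)/(-1553336) = (3/7320766 + 2*I*√2573689/3)*(-1/1553336) = -3/11371609375376 - I*√2573689/2330004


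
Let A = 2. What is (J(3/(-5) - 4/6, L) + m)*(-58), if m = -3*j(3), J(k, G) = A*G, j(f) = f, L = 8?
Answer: -406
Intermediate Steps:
J(k, G) = 2*G
m = -9 (m = -3*3 = -9)
(J(3/(-5) - 4/6, L) + m)*(-58) = (2*8 - 9)*(-58) = (16 - 9)*(-58) = 7*(-58) = -406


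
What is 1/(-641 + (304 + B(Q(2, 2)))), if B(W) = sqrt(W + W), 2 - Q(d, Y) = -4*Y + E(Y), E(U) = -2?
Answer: -337/113545 - 2*sqrt(6)/113545 ≈ -0.0030111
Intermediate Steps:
Q(d, Y) = 4 + 4*Y (Q(d, Y) = 2 - (-4*Y - 2) = 2 - (-2 - 4*Y) = 2 + (2 + 4*Y) = 4 + 4*Y)
B(W) = sqrt(2)*sqrt(W) (B(W) = sqrt(2*W) = sqrt(2)*sqrt(W))
1/(-641 + (304 + B(Q(2, 2)))) = 1/(-641 + (304 + sqrt(2)*sqrt(4 + 4*2))) = 1/(-641 + (304 + sqrt(2)*sqrt(4 + 8))) = 1/(-641 + (304 + sqrt(2)*sqrt(12))) = 1/(-641 + (304 + sqrt(2)*(2*sqrt(3)))) = 1/(-641 + (304 + 2*sqrt(6))) = 1/(-337 + 2*sqrt(6))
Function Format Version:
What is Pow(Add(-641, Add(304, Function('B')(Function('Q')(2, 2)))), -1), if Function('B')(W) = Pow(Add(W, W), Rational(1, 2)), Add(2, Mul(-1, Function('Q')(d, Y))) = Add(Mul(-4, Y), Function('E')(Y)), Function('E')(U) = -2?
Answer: Add(Rational(-337, 113545), Mul(Rational(-2, 113545), Pow(6, Rational(1, 2)))) ≈ -0.0030111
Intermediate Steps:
Function('Q')(d, Y) = Add(4, Mul(4, Y)) (Function('Q')(d, Y) = Add(2, Mul(-1, Add(Mul(-4, Y), -2))) = Add(2, Mul(-1, Add(-2, Mul(-4, Y)))) = Add(2, Add(2, Mul(4, Y))) = Add(4, Mul(4, Y)))
Function('B')(W) = Mul(Pow(2, Rational(1, 2)), Pow(W, Rational(1, 2))) (Function('B')(W) = Pow(Mul(2, W), Rational(1, 2)) = Mul(Pow(2, Rational(1, 2)), Pow(W, Rational(1, 2))))
Pow(Add(-641, Add(304, Function('B')(Function('Q')(2, 2)))), -1) = Pow(Add(-641, Add(304, Mul(Pow(2, Rational(1, 2)), Pow(Add(4, Mul(4, 2)), Rational(1, 2))))), -1) = Pow(Add(-641, Add(304, Mul(Pow(2, Rational(1, 2)), Pow(Add(4, 8), Rational(1, 2))))), -1) = Pow(Add(-641, Add(304, Mul(Pow(2, Rational(1, 2)), Pow(12, Rational(1, 2))))), -1) = Pow(Add(-641, Add(304, Mul(Pow(2, Rational(1, 2)), Mul(2, Pow(3, Rational(1, 2)))))), -1) = Pow(Add(-641, Add(304, Mul(2, Pow(6, Rational(1, 2))))), -1) = Pow(Add(-337, Mul(2, Pow(6, Rational(1, 2)))), -1)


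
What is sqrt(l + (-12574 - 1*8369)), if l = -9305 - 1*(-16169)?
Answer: 19*I*sqrt(39) ≈ 118.65*I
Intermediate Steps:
l = 6864 (l = -9305 + 16169 = 6864)
sqrt(l + (-12574 - 1*8369)) = sqrt(6864 + (-12574 - 1*8369)) = sqrt(6864 + (-12574 - 8369)) = sqrt(6864 - 20943) = sqrt(-14079) = 19*I*sqrt(39)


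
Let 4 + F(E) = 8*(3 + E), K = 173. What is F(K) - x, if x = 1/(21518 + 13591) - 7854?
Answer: 325039121/35109 ≈ 9258.0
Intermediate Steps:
x = -275746085/35109 (x = 1/35109 - 7854 = -275746085/35109 ≈ -7854.0)
F(E) = 20 + 8*E (F(E) = -4 + 8*(3 + E) = -4 + (24 + 8*E) = 20 + 8*E)
F(K) - x = (20 + 8*173) - 1*(-275746085/35109) = (20 + 1384) + 275746085/35109 = 1404 + 275746085/35109 = 325039121/35109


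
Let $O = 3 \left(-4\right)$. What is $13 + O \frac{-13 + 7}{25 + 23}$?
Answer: $\frac{29}{2} \approx 14.5$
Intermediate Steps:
$O = -12$
$13 + O \frac{-13 + 7}{25 + 23} = 13 - 12 \frac{-13 + 7}{25 + 23} = 13 - 12 \left(- \frac{6}{48}\right) = 13 - 12 \left(\left(-6\right) \frac{1}{48}\right) = 13 - - \frac{3}{2} = 13 + \frac{3}{2} = \frac{29}{2}$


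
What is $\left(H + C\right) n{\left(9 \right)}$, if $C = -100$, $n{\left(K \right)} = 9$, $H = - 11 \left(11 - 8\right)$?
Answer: $-1197$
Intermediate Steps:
$H = -33$ ($H = \left(-11\right) 3 = -33$)
$\left(H + C\right) n{\left(9 \right)} = \left(-33 - 100\right) 9 = \left(-133\right) 9 = -1197$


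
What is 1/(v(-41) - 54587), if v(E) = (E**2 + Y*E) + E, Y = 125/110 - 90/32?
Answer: -176/9306577 ≈ -1.8911e-5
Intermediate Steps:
Y = -295/176 (Y = 125*(1/110) - 90*1/32 = 25/22 - 45/16 = -295/176 ≈ -1.6761)
v(E) = E**2 - 119*E/176 (v(E) = (E**2 - 295*E/176) + E = E**2 - 119*E/176)
1/(v(-41) - 54587) = 1/((1/176)*(-41)*(-119 + 176*(-41)) - 54587) = 1/((1/176)*(-41)*(-119 - 7216) - 54587) = 1/((1/176)*(-41)*(-7335) - 54587) = 1/(300735/176 - 54587) = 1/(-9306577/176) = -176/9306577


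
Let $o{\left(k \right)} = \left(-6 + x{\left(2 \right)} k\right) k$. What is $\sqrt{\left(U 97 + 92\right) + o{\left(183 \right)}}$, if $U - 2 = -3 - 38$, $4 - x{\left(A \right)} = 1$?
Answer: $\sqrt{95678} \approx 309.32$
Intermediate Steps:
$x{\left(A \right)} = 3$ ($x{\left(A \right)} = 4 - 1 = 3$)
$U = -39$ ($U = 2 - 41 = -39$)
$o{\left(k \right)} = k \left(-6 + 3 k\right)$ ($o{\left(k \right)} = \left(-6 + 3 k\right) k = k \left(-6 + 3 k\right)$)
$\sqrt{\left(U 97 + 92\right) + o{\left(183 \right)}} = \sqrt{\left(\left(-39\right) 97 + 92\right) + 3 \cdot 183 \left(-2 + 183\right)} = \sqrt{\left(-3783 + 92\right) + 3 \cdot 183 \cdot 181} = \sqrt{-3691 + 99369} = \sqrt{95678}$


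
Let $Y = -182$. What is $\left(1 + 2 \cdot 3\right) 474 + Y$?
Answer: $3136$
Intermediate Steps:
$\left(1 + 2 \cdot 3\right) 474 + Y = \left(1 + 2 \cdot 3\right) 474 - 182 = \left(1 + 6\right) 474 - 182 = 7 \cdot 474 - 182 = 3318 - 182 = 3136$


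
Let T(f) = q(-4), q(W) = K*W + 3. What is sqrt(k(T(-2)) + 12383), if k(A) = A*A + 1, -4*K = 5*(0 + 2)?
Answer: sqrt(12553) ≈ 112.04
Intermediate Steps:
K = -5/2 (K = -5*(0 + 2)/4 = -5*2/4 = -1/4*10 = -5/2 ≈ -2.5000)
q(W) = 3 - 5*W/2 (q(W) = -5*W/2 + 3 = 3 - 5*W/2)
T(f) = 13 (T(f) = 3 - 5/2*(-4) = 3 + 10 = 13)
k(A) = 1 + A**2 (k(A) = A**2 + 1 = 1 + A**2)
sqrt(k(T(-2)) + 12383) = sqrt((1 + 13**2) + 12383) = sqrt((1 + 169) + 12383) = sqrt(170 + 12383) = sqrt(12553)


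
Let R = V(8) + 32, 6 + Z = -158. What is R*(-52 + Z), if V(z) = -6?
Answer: -5616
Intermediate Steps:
Z = -164 (Z = -6 - 158 = -164)
R = 26 (R = -6 + 32 = 26)
R*(-52 + Z) = 26*(-52 - 164) = 26*(-216) = -5616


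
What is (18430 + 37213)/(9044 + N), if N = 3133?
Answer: 55643/12177 ≈ 4.5695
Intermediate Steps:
(18430 + 37213)/(9044 + N) = (18430 + 37213)/(9044 + 3133) = 55643/12177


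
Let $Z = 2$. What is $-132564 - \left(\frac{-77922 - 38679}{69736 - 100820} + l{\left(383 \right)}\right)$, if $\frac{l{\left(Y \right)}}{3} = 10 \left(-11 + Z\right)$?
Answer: $- \frac{4112343297}{31084} \approx -1.323 \cdot 10^{5}$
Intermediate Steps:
$l{\left(Y \right)} = -270$ ($l{\left(Y \right)} = 3 \cdot 10 \left(-11 + 2\right) = 3 \cdot 10 \left(-9\right) = 3 \left(-90\right) = -270$)
$-132564 - \left(\frac{-77922 - 38679}{69736 - 100820} + l{\left(383 \right)}\right) = -132564 - \left(\frac{-77922 - 38679}{69736 - 100820} - 270\right) = -132564 - \left(- \frac{116601}{-31084} - 270\right) = -132564 - \left(\left(-116601\right) \left(- \frac{1}{31084}\right) - 270\right) = -132564 - \left(\frac{116601}{31084} - 270\right) = -132564 - - \frac{8276079}{31084} = -132564 + \frac{8276079}{31084} = - \frac{4112343297}{31084}$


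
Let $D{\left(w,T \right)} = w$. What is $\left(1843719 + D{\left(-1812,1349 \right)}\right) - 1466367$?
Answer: $375540$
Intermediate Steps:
$\left(1843719 + D{\left(-1812,1349 \right)}\right) - 1466367 = \left(1843719 - 1812\right) - 1466367 = 1841907 - 1466367 = 375540$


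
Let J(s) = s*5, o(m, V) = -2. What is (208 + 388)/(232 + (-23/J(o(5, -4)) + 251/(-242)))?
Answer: 90145/35281 ≈ 2.5551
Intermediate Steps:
J(s) = 5*s
(208 + 388)/(232 + (-23/J(o(5, -4)) + 251/(-242))) = (208 + 388)/(232 + (-23/(5*(-2)) + 251/(-242))) = 596/(232 + (-23/(-10) + 251*(-1/242))) = 596/(232 + (-23*(-⅒) - 251/242)) = 596/(232 + (23/10 - 251/242)) = 596/(232 + 764/605) = 596/(141124/605) = 596*(605/141124) = 90145/35281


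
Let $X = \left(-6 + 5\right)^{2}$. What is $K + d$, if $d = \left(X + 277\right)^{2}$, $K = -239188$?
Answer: $-161904$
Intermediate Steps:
$X = 1$ ($X = \left(-1\right)^{2} = 1$)
$d = 77284$ ($d = \left(1 + 277\right)^{2} = 278^{2} = 77284$)
$K + d = -239188 + 77284 = -161904$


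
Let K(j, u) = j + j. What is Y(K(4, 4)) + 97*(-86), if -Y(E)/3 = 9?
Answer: -8369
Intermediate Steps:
K(j, u) = 2*j
Y(E) = -27 (Y(E) = -3*9 = -27)
Y(K(4, 4)) + 97*(-86) = -27 + 97*(-86) = -27 - 8342 = -8369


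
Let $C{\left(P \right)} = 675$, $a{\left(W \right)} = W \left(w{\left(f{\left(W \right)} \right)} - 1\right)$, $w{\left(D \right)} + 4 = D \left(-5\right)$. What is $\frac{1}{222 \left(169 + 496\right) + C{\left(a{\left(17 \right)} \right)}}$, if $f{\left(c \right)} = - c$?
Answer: $\frac{1}{148305} \approx 6.7429 \cdot 10^{-6}$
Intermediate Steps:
$w{\left(D \right)} = -4 - 5 D$ ($w{\left(D \right)} = -4 + D \left(-5\right) = -4 - 5 D$)
$a{\left(W \right)} = W \left(-5 + 5 W\right)$ ($a{\left(W \right)} = W \left(\left(-4 - 5 \left(- W\right)\right) - 1\right) = W \left(\left(-4 + 5 W\right) - 1\right) = W \left(-5 + 5 W\right)$)
$\frac{1}{222 \left(169 + 496\right) + C{\left(a{\left(17 \right)} \right)}} = \frac{1}{222 \left(169 + 496\right) + 675} = \frac{1}{222 \cdot 665 + 675} = \frac{1}{147630 + 675} = \frac{1}{148305}$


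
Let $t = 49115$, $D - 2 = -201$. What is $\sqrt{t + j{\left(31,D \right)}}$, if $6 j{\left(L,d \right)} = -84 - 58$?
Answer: $\frac{\sqrt{441822}}{3} \approx 221.57$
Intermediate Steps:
$D = -199$ ($D = 2 - 201 = -199$)
$j{\left(L,d \right)} = - \frac{71}{3}$ ($j{\left(L,d \right)} = \frac{-84 - 58}{6} = \frac{1}{6} \left(-142\right) = - \frac{71}{3}$)
$\sqrt{t + j{\left(31,D \right)}} = \sqrt{49115 - \frac{71}{3}} = \sqrt{\frac{147274}{3}} = \frac{\sqrt{441822}}{3}$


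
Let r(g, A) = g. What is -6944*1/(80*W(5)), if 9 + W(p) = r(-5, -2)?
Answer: 31/5 ≈ 6.2000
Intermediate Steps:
W(p) = -14 (W(p) = -9 - 5 = -14)
-6944*1/(80*W(5)) = -6944/((8*10)*(-14)) = -6944/(80*(-14)) = -6944/(-1120) = -6944*(-1/1120) = 31/5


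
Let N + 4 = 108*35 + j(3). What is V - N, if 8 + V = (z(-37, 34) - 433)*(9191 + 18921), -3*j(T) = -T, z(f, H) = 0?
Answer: -12176281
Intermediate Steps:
j(T) = T/3 (j(T) = -(-1)*T/3 = T/3)
V = -12172504 (V = -8 + (0 - 433)*(9191 + 18921) = -8 - 433*28112 = -8 - 12172496 = -12172504)
N = 3777 (N = -4 + (108*35 + (⅓)*3) = -4 + (3780 + 1) = -4 + 3781 = 3777)
V - N = -12172504 - 1*3777 = -12172504 - 3777 = -12176281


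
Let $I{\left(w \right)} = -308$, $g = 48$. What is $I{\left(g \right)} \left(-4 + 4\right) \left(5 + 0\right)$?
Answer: $0$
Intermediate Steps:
$I{\left(g \right)} \left(-4 + 4\right) \left(5 + 0\right) = - 308 \left(-4 + 4\right) \left(5 + 0\right) = - 308 \cdot 0 \cdot 5 = \left(-308\right) 0 = 0$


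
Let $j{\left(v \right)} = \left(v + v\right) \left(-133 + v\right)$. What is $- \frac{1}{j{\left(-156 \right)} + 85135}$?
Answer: $- \frac{1}{175303} \approx -5.7044 \cdot 10^{-6}$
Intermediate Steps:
$j{\left(v \right)} = 2 v \left(-133 + v\right)$
$- \frac{1}{j{\left(-156 \right)} + 85135} = - \frac{1}{2 \left(-156\right) \left(-133 - 156\right) + 85135} = - \frac{1}{2 \left(-156\right) \left(-289\right) + 85135} = - \frac{1}{90168 + 85135} = - \frac{1}{175303}$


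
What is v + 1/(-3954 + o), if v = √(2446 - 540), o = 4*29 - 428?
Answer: -1/4266 + √1906 ≈ 43.658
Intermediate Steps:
o = -312 (o = 116 - 428 = -312)
v = √1906 ≈ 43.658
v + 1/(-3954 + o) = √1906 + 1/(-3954 - 312) = √1906 + 1/(-4266) = √1906 - 1/4266 = -1/4266 + √1906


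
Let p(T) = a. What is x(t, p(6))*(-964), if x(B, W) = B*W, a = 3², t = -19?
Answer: 164844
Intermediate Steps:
a = 9
p(T) = 9
x(t, p(6))*(-964) = -19*9*(-964) = -171*(-964) = 164844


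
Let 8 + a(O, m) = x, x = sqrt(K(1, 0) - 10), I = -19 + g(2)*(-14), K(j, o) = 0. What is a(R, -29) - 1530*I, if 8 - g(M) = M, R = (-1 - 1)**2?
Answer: 157582 + I*sqrt(10) ≈ 1.5758e+5 + 3.1623*I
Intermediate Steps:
R = 4 (R = (-2)**2 = 4)
g(M) = 8 - M
I = -103 (I = -19 + (8 - 1*2)*(-14) = -19 + (8 - 2)*(-14) = -19 + 6*(-14) = -19 - 84 = -103)
x = I*sqrt(10) (x = sqrt(0 - 10) = sqrt(-10) = I*sqrt(10) ≈ 3.1623*I)
a(O, m) = -8 + I*sqrt(10)
a(R, -29) - 1530*I = (-8 + I*sqrt(10)) - 1530*(-103) = (-8 + I*sqrt(10)) + 157590 = 157582 + I*sqrt(10)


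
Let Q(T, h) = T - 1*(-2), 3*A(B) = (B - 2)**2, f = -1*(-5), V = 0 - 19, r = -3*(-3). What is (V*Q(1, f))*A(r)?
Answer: -931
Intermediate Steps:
r = 9
V = -19
f = 5
A(B) = (-2 + B)**2/3 (A(B) = (B - 2)**2/3 = (-2 + B)**2/3)
Q(T, h) = 2 + T (Q(T, h) = T + 2 = 2 + T)
(V*Q(1, f))*A(r) = (-19*(2 + 1))*((-2 + 9)**2/3) = (-19*3)*((1/3)*7**2) = -19*49 = -57*49/3 = -931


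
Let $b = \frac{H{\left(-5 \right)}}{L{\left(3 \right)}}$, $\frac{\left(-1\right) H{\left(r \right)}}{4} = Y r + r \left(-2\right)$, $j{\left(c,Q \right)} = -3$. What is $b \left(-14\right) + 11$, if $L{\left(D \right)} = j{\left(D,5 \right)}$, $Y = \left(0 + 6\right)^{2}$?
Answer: $\frac{9553}{3} \approx 3184.3$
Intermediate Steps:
$Y = 36$ ($Y = 6^{2} = 36$)
$H{\left(r \right)} = - 136 r$ ($H{\left(r \right)} = - 4 \left(36 r + r \left(-2\right)\right) = - 4 \left(36 r - 2 r\right) = - 4 \cdot 34 r = - 136 r$)
$L{\left(D \right)} = -3$
$b = - \frac{680}{3}$ ($b = \frac{\left(-136\right) \left(-5\right)}{-3} = 680 \left(- \frac{1}{3}\right) = - \frac{680}{3} \approx -226.67$)
$b \left(-14\right) + 11 = \left(- \frac{680}{3}\right) \left(-14\right) + 11 = \frac{9520}{3} + 11 = \frac{9553}{3}$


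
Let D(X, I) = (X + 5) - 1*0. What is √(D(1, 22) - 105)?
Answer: 3*I*√11 ≈ 9.9499*I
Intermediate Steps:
D(X, I) = 5 + X (D(X, I) = (5 + X) + 0 = 5 + X)
√(D(1, 22) - 105) = √((5 + 1) - 105) = √(6 - 105) = √(-99) = 3*I*√11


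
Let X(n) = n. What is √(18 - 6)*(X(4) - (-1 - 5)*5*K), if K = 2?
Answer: 128*√3 ≈ 221.70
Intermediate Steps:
√(18 - 6)*(X(4) - (-1 - 5)*5*K) = √(18 - 6)*(4 - (-1 - 5)*5*2) = √12*(4 - (-6*5)*2) = (2*√3)*(4 - (-30)*2) = (2*√3)*(4 - 1*(-60)) = (2*√3)*(4 + 60) = (2*√3)*64 = 128*√3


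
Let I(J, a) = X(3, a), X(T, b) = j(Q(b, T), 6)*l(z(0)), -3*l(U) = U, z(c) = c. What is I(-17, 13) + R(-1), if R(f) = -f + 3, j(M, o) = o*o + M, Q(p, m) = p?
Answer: 4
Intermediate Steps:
j(M, o) = M + o² (j(M, o) = o² + M = M + o²)
l(U) = -U/3
R(f) = 3 - f
X(T, b) = 0 (X(T, b) = (b + 6²)*(-⅓*0) = (b + 36)*0 = (36 + b)*0 = 0)
I(J, a) = 0
I(-17, 13) + R(-1) = 0 + (3 - 1*(-1)) = 0 + (3 + 1) = 0 + 4 = 4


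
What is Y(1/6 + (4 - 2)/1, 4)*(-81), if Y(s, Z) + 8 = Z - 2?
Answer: 486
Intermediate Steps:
Y(s, Z) = -10 + Z (Y(s, Z) = -8 + (Z - 2) = -8 + (-2 + Z) = -10 + Z)
Y(1/6 + (4 - 2)/1, 4)*(-81) = (-10 + 4)*(-81) = -6*(-81) = 486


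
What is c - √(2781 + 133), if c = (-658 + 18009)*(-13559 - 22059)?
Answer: -618007918 - √2914 ≈ -6.1801e+8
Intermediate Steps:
c = -618007918 (c = 17351*(-35618) = -618007918)
c - √(2781 + 133) = -618007918 - √(2781 + 133) = -618007918 - √2914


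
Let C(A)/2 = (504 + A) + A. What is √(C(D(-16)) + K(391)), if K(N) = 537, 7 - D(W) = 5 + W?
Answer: 7*√33 ≈ 40.212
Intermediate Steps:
D(W) = 2 - W (D(W) = 7 - (5 + W) = 7 + (-5 - W) = 2 - W)
C(A) = 1008 + 4*A (C(A) = 2*((504 + A) + A) = 2*(504 + 2*A) = 1008 + 4*A)
√(C(D(-16)) + K(391)) = √((1008 + 4*(2 - 1*(-16))) + 537) = √((1008 + 4*(2 + 16)) + 537) = √((1008 + 4*18) + 537) = √((1008 + 72) + 537) = √(1080 + 537) = √1617 = 7*√33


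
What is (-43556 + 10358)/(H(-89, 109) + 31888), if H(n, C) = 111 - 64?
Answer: -11066/10645 ≈ -1.0395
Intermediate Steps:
H(n, C) = 47
(-43556 + 10358)/(H(-89, 109) + 31888) = (-43556 + 10358)/(47 + 31888) = -33198/31935 = -33198*1/31935 = -11066/10645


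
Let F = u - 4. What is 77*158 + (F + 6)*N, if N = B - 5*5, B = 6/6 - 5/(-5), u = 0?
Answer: 12120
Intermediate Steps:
B = 2 (B = 6*(⅙) - 5*(-⅕) = 1 + 1 = 2)
F = -4 (F = 0 - 4 = -4)
N = -23 (N = 2 - 5*5 = 2 - 25 = -23)
77*158 + (F + 6)*N = 77*158 + (-4 + 6)*(-23) = 12166 + 2*(-23) = 12166 - 46 = 12120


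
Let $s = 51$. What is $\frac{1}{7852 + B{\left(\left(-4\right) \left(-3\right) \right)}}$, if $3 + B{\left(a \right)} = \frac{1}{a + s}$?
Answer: $\frac{63}{494488} \approx 0.0001274$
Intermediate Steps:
$B{\left(a \right)} = -3 + \frac{1}{51 + a}$ ($B{\left(a \right)} = -3 + \frac{1}{a + 51} = -3 + \frac{1}{51 + a}$)
$\frac{1}{7852 + B{\left(\left(-4\right) \left(-3\right) \right)}} = \frac{1}{7852 + \frac{-152 - 3 \left(\left(-4\right) \left(-3\right)\right)}{51 - -12}} = \frac{1}{7852 + \frac{-152 - 36}{51 + 12}} = \frac{1}{7852 + \frac{-152 - 36}{63}} = \frac{1}{7852 + \frac{1}{63} \left(-188\right)} = \frac{1}{7852 - \frac{188}{63}} = \frac{1}{\frac{494488}{63}} = \frac{63}{494488}$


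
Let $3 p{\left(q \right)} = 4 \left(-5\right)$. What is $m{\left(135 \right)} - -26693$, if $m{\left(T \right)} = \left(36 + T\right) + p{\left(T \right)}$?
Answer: $\frac{80572}{3} \approx 26857.0$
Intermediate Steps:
$p{\left(q \right)} = - \frac{20}{3}$ ($p{\left(q \right)} = \frac{4 \left(-5\right)}{3} = \frac{1}{3} \left(-20\right) = - \frac{20}{3}$)
$m{\left(T \right)} = \frac{88}{3} + T$ ($m{\left(T \right)} = \left(36 + T\right) - \frac{20}{3} = \frac{88}{3} + T$)
$m{\left(135 \right)} - -26693 = \left(\frac{88}{3} + 135\right) - -26693 = \frac{493}{3} + 26693 = \frac{80572}{3}$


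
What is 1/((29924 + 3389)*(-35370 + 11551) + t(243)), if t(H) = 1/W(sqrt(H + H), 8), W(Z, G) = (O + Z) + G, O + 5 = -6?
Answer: -189245539758/150162995045269428505 - 9*sqrt(6)/300325990090538857010 ≈ -1.2603e-9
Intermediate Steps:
O = -11 (O = -5 - 6 = -11)
W(Z, G) = -11 + G + Z (W(Z, G) = (-11 + Z) + G = -11 + G + Z)
t(H) = 1/(-3 + sqrt(2)*sqrt(H)) (t(H) = 1/(-11 + 8 + sqrt(H + H)) = 1/(-11 + 8 + sqrt(2*H)) = 1/(-11 + 8 + sqrt(2)*sqrt(H)) = 1/(-3 + sqrt(2)*sqrt(H)))
1/((29924 + 3389)*(-35370 + 11551) + t(243)) = 1/((29924 + 3389)*(-35370 + 11551) + 1/(-3 + sqrt(2)*sqrt(243))) = 1/(33313*(-23819) + 1/(-3 + sqrt(2)*(9*sqrt(3)))) = 1/(-793482347 + 1/(-3 + 9*sqrt(6)))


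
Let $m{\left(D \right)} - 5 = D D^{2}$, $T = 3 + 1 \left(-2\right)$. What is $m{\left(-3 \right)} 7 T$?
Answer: $-154$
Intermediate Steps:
$T = 1$ ($T = 3 - 2 = 1$)
$m{\left(D \right)} = 5 + D^{3}$ ($m{\left(D \right)} = 5 + D D^{2} = 5 + D^{3}$)
$m{\left(-3 \right)} 7 T = \left(5 + \left(-3\right)^{3}\right) 7 \cdot 1 = \left(5 - 27\right) 7 \cdot 1 = \left(-22\right) 7 \cdot 1 = \left(-154\right) 1 = -154$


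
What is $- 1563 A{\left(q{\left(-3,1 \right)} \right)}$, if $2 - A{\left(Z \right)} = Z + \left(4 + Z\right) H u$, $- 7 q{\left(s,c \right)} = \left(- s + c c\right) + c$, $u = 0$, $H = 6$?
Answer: $- \frac{29697}{7} \approx -4242.4$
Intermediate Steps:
$q{\left(s,c \right)} = - \frac{c}{7} - \frac{c^{2}}{7} + \frac{s}{7}$ ($q{\left(s,c \right)} = - \frac{\left(- s + c c\right) + c}{7} = - \frac{\left(- s + c^{2}\right) + c}{7} = - \frac{\left(c^{2} - s\right) + c}{7} = - \frac{c + c^{2} - s}{7} = - \frac{c}{7} - \frac{c^{2}}{7} + \frac{s}{7}$)
$A{\left(Z \right)} = 2 - Z$ ($A{\left(Z \right)} = 2 - \left(Z + \left(4 + Z\right) 6 \cdot 0\right) = 2 - \left(Z + \left(24 + 6 Z\right) 0\right) = 2 - \left(Z + 0\right) = 2 - Z$)
$- 1563 A{\left(q{\left(-3,1 \right)} \right)} = - 1563 \left(2 - \left(\left(- \frac{1}{7}\right) 1 - \frac{1^{2}}{7} + \frac{1}{7} \left(-3\right)\right)\right) = - 1563 \left(2 - \left(- \frac{1}{7} - \frac{1}{7} - \frac{3}{7}\right)\right) = - 1563 \left(2 - - \frac{5}{7}\right) = - 1563 \left(2 + \frac{5}{7}\right) = \left(-1563\right) \frac{19}{7} = - \frac{29697}{7}$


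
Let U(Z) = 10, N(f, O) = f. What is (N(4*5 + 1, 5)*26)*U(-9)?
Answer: 5460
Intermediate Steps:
(N(4*5 + 1, 5)*26)*U(-9) = ((4*5 + 1)*26)*10 = ((20 + 1)*26)*10 = (21*26)*10 = 546*10 = 5460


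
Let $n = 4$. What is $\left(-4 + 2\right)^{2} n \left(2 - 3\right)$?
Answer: $-16$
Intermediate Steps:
$\left(-4 + 2\right)^{2} n \left(2 - 3\right) = \left(-4 + 2\right)^{2} \cdot 4 \left(2 - 3\right) = \left(-2\right)^{2} \cdot 4 \left(-1\right) = 4 \left(-4\right) = -16$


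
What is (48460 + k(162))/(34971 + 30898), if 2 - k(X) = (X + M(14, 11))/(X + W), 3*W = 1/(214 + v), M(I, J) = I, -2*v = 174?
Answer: 2991152970/4065632287 ≈ 0.73572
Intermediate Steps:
v = -87 (v = -½*174 = -87)
W = 1/381 (W = 1/(3*(214 - 87)) = (⅓)/127 = (⅓)*(1/127) = 1/381 ≈ 0.0026247)
k(X) = 2 - (14 + X)/(1/381 + X) (k(X) = 2 - (X + 14)/(X + 1/381) = 2 - (14 + X)/(1/381 + X))
(48460 + k(162))/(34971 + 30898) = (48460 + (-5332 + 381*162)/(1 + 381*162))/(34971 + 30898) = (48460 + (-5332 + 61722)/(1 + 61722))/65869 = (48460 + 56390/61723)*(1/65869) = (2991152970/61723)*(1/65869) = 2991152970/4065632287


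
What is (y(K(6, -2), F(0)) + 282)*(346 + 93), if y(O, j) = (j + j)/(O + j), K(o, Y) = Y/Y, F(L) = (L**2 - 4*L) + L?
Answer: 123798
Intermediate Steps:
F(L) = L**2 - 3*L
K(o, Y) = 1
y(O, j) = 2*j/(O + j) (y(O, j) = (2*j)/(O + j) = 2*j/(O + j))
(y(K(6, -2), F(0)) + 282)*(346 + 93) = (2*(0*(-3 + 0))/(1 + 0*(-3 + 0)) + 282)*(346 + 93) = (2*(0*(-3))/(1 + 0*(-3)) + 282)*439 = (2*0/(1 + 0) + 282)*439 = (2*0/1 + 282)*439 = (2*0*1 + 282)*439 = (0 + 282)*439 = 282*439 = 123798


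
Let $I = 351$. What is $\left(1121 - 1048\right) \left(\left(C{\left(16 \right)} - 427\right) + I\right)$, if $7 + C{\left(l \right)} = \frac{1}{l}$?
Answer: $- \frac{96871}{16} \approx -6054.4$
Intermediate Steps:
$C{\left(l \right)} = -7 + \frac{1}{l}$
$\left(1121 - 1048\right) \left(\left(C{\left(16 \right)} - 427\right) + I\right) = \left(1121 - 1048\right) \left(\left(\left(-7 + \frac{1}{16}\right) - 427\right) + 351\right) = 73 \left(\left(\left(-7 + \frac{1}{16}\right) - 427\right) + 351\right) = 73 \left(\left(- \frac{111}{16} - 427\right) + 351\right) = 73 \left(- \frac{6943}{16} + 351\right) = 73 \left(- \frac{1327}{16}\right) = - \frac{96871}{16}$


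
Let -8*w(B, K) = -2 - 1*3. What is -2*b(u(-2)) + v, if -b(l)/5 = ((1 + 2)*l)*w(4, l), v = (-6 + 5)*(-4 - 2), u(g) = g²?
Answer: 81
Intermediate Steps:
w(B, K) = 5/8 (w(B, K) = -(-2 - 1*3)/8 = -(-2 - 3)/8 = -⅛*(-5) = 5/8)
v = 6 (v = -1*(-6) = 6)
b(l) = -75*l/8 (b(l) = -5*(1 + 2)*l*5/8 = -5*3*l*5/8 = -75*l/8)
-2*b(u(-2)) + v = -(-75)*(-2)²/4 + 6 = -(-75)*4/4 + 6 = -2*(-75/2) + 6 = 75 + 6 = 81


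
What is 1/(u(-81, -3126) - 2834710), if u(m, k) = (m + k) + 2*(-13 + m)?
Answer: -1/2838105 ≈ -3.5235e-7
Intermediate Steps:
u(m, k) = -26 + k + 3*m (u(m, k) = (k + m) + (-26 + 2*m) = -26 + k + 3*m)
1/(u(-81, -3126) - 2834710) = 1/((-26 - 3126 + 3*(-81)) - 2834710) = 1/((-26 - 3126 - 243) - 2834710) = 1/(-3395 - 2834710) = 1/(-2838105) = -1/2838105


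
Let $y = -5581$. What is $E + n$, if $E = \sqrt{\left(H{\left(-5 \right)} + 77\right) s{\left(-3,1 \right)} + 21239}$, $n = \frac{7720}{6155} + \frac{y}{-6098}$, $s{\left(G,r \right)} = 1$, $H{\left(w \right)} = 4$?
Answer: $\frac{16285523}{7506638} + 2 \sqrt{5330} \approx 148.18$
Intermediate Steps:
$n = \frac{16285523}{7506638}$ ($n = \frac{7720}{6155} - \frac{5581}{-6098} = 7720 \cdot \frac{1}{6155} - - \frac{5581}{6098} = \frac{1544}{1231} + \frac{5581}{6098} = \frac{16285523}{7506638} \approx 2.1695$)
$E = 2 \sqrt{5330}$ ($E = \sqrt{\left(4 + 77\right) 1 + 21239} = \sqrt{81 \cdot 1 + 21239} = \sqrt{81 + 21239} = \sqrt{21320} = 2 \sqrt{5330} \approx 146.01$)
$E + n = 2 \sqrt{5330} + \frac{16285523}{7506638} = \frac{16285523}{7506638} + 2 \sqrt{5330}$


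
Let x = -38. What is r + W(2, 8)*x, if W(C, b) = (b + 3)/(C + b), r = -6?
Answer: -239/5 ≈ -47.800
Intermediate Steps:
W(C, b) = (3 + b)/(C + b)
r + W(2, 8)*x = -6 + ((3 + 8)/(2 + 8))*(-38) = -6 + (11/10)*(-38) = -6 - 209/5 = -239/5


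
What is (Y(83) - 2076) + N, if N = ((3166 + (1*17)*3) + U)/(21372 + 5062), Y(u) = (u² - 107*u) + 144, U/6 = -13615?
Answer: -103805489/26434 ≈ -3927.0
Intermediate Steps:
U = -81690 (U = 6*(-13615) = -81690)
Y(u) = 144 + u² - 107*u
N = -78473/26434 (N = ((3166 + (1*17)*3) - 81690)/(21372 + 5062) = ((3166 + 17*3) - 81690)/26434 = ((3166 + 51) - 81690)*(1/26434) = (3217 - 81690)*(1/26434) = -78473*1/26434 = -78473/26434 ≈ -2.9686)
(Y(83) - 2076) + N = ((144 + 83² - 107*83) - 2076) - 78473/26434 = ((144 + 6889 - 8881) - 2076) - 78473/26434 = (-1848 - 2076) - 78473/26434 = -3924 - 78473/26434 = -103805489/26434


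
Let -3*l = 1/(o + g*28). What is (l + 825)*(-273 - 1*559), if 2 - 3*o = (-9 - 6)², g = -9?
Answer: -671986432/979 ≈ -6.8640e+5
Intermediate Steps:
o = -223/3 (o = ⅔ - (-9 - 6)²/3 = ⅔ - ⅓*(-15)² = ⅔ - ⅓*225 = ⅔ - 75 = -223/3 ≈ -74.333)
l = 1/979 (l = -1/(3*(-223/3 - 9*28)) = -1/(3*(-223/3 - 252)) = -1/(3*(-979/3)) = -⅓*(-3/979) = 1/979 ≈ 0.0010215)
(l + 825)*(-273 - 1*559) = (1/979 + 825)*(-273 - 1*559) = 807676*(-273 - 559)/979 = (807676/979)*(-832) = -671986432/979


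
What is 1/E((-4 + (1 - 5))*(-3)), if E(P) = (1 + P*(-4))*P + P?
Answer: -1/2256 ≈ -0.00044326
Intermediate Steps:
E(P) = P + P*(1 - 4*P) (E(P) = (1 - 4*P)*P + P = P*(1 - 4*P) + P = P + P*(1 - 4*P))
1/E((-4 + (1 - 5))*(-3)) = 1/(2*((-4 + (1 - 5))*(-3))*(1 - 2*(-4 + (1 - 5))*(-3))) = 1/(2*((-4 - 4)*(-3))*(1 - 2*(-4 - 4)*(-3))) = 1/(2*(-8*(-3))*(1 - (-16)*(-3))) = 1/(2*24*(1 - 2*24)) = 1/(2*24*(1 - 48)) = 1/(2*24*(-47)) = 1/(-2256) = -1/2256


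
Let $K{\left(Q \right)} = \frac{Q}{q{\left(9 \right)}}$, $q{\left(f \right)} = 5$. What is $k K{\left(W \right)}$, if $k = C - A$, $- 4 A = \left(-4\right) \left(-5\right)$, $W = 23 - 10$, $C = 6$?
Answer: $\frac{143}{5} \approx 28.6$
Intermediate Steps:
$W = 13$ ($W = 23 - 10 = 13$)
$A = -5$ ($A = - \frac{\left(-4\right) \left(-5\right)}{4} = \left(- \frac{1}{4}\right) 20 = -5$)
$k = 11$ ($k = 6 - -5 = 6 + 5 = 11$)
$K{\left(Q \right)} = \frac{Q}{5}$
$k K{\left(W \right)} = 11 \cdot \frac{1}{5} \cdot 13 = 11 \cdot \frac{13}{5} = \frac{143}{5}$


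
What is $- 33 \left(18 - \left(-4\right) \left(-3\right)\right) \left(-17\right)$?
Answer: $3366$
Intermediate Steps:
$- 33 \left(18 - \left(-4\right) \left(-3\right)\right) \left(-17\right) = - 33 \left(18 - 12\right) \left(-17\right) = \left(-33\right) 6 \left(-17\right) = \left(-198\right) \left(-17\right) = 3366$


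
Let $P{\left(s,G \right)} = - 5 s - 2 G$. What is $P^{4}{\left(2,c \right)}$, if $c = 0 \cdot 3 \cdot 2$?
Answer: $10000$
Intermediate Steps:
$c = 0$ ($c = 0 \cdot 2 = 0$)
$P^{4}{\left(2,c \right)} = \left(\left(-5\right) 2 - 0\right)^{4} = \left(-10 + 0\right)^{4} = \left(-10\right)^{4} = 10000$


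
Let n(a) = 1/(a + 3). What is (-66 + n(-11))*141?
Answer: -74589/8 ≈ -9323.6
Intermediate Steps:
n(a) = 1/(3 + a)
(-66 + n(-11))*141 = (-66 + 1/(3 - 11))*141 = (-66 + 1/(-8))*141 = (-66 - ⅛)*141 = -529/8*141 = -74589/8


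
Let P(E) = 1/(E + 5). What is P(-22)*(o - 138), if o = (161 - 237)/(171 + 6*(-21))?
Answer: 6286/765 ≈ 8.2170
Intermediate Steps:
P(E) = 1/(5 + E)
o = -76/45 (o = -76/(171 - 126) = -76/45 ≈ -1.6889)
P(-22)*(o - 138) = (-76/45 - 138)/(5 - 22) = -6286/45/(-17) = -1/17*(-6286/45) = 6286/765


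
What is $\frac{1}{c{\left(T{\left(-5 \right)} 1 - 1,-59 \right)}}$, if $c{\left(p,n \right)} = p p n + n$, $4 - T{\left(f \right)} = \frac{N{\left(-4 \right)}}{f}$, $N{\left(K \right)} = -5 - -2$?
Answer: $- \frac{25}{9971} \approx -0.0025073$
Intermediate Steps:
$N{\left(K \right)} = -3$ ($N{\left(K \right)} = -5 + 2 = -3$)
$T{\left(f \right)} = 4 + \frac{3}{f}$ ($T{\left(f \right)} = 4 - - \frac{3}{f} = 4 + \frac{3}{f}$)
$c{\left(p,n \right)} = n + n p^{2}$ ($c{\left(p,n \right)} = p^{2} n + n = n p^{2} + n = n + n p^{2}$)
$\frac{1}{c{\left(T{\left(-5 \right)} 1 - 1,-59 \right)}} = \frac{1}{\left(-59\right) \left(1 + \left(\left(4 + \frac{3}{-5}\right) 1 - 1\right)^{2}\right)} = \frac{1}{\left(-59\right) \left(1 + \left(\left(4 + 3 \left(- \frac{1}{5}\right)\right) 1 - 1\right)^{2}\right)} = \frac{1}{\left(-59\right) \left(1 + \left(\left(4 - \frac{3}{5}\right) 1 - 1\right)^{2}\right)} = \frac{1}{\left(-59\right) \left(1 + \left(\frac{17}{5} \cdot 1 - 1\right)^{2}\right)} = \frac{1}{\left(-59\right) \left(1 + \left(\frac{17}{5} - 1\right)^{2}\right)} = \frac{1}{\left(-59\right) \left(1 + \left(\frac{12}{5}\right)^{2}\right)} = \frac{1}{\left(-59\right) \left(1 + \frac{144}{25}\right)} = \frac{1}{\left(-59\right) \frac{169}{25}} = \frac{1}{- \frac{9971}{25}} = - \frac{25}{9971}$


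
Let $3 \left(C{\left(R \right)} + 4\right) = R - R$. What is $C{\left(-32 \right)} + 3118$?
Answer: $3114$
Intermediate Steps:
$C{\left(R \right)} = -4$ ($C{\left(R \right)} = -4 + \frac{R - R}{3} = -4 + \frac{1}{3} \cdot 0 = -4 + 0 = -4$)
$C{\left(-32 \right)} + 3118 = -4 + 3118 = 3114$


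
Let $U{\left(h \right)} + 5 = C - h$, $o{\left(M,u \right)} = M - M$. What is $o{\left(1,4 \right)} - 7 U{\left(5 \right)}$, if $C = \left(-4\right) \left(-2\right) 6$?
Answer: $-266$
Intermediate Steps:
$o{\left(M,u \right)} = 0$
$C = 48$ ($C = 8 \cdot 6 = 48$)
$U{\left(h \right)} = 43 - h$ ($U{\left(h \right)} = -5 - \left(-48 + h\right) = 43 - h$)
$o{\left(1,4 \right)} - 7 U{\left(5 \right)} = 0 - 7 \left(43 - 5\right) = 0 - 266 = -266$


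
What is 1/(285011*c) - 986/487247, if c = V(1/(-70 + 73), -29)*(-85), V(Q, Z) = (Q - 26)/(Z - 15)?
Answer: -167213250334/82628099056615 ≈ -0.0020237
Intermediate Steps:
V(Q, Z) = (-26 + Q)/(-15 + Z)
c = -595/12 (c = ((-26 + 1/(-70 + 73))/(-15 - 29))*(-85) = ((-26 + 1/3)/(-44))*(-85) = -(-26 + 1/3)/44*(-85) = -1/44*(-77/3)*(-85) = (7/12)*(-85) = -595/12 ≈ -49.583)
1/(285011*c) - 986/487247 = 1/(285011*(-595/12)) - 986/487247 = (1/285011)*(-12/595) - 986*1/487247 = -12/169581545 - 986/487247 = -167213250334/82628099056615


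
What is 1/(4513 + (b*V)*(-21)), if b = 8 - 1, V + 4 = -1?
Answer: 1/5248 ≈ 0.00019055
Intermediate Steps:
V = -5 (V = -4 - 1 = -5)
b = 7
1/(4513 + (b*V)*(-21)) = 1/(4513 + (7*(-5))*(-21)) = 1/(4513 - 35*(-21)) = 1/(4513 + 735) = 1/5248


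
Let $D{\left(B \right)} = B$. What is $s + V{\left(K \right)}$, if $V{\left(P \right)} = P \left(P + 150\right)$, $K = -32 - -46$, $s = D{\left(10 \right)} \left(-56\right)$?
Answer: $1736$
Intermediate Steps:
$s = -560$ ($s = 10 \left(-56\right) = -560$)
$K = 14$ ($K = -32 + 46 = 14$)
$V{\left(P \right)} = P \left(150 + P\right)$
$s + V{\left(K \right)} = -560 + 14 \left(150 + 14\right) = -560 + 14 \cdot 164 = -560 + 2296 = 1736$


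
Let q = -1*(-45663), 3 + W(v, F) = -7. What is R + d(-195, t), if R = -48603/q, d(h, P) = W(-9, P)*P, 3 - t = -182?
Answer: -28175051/15221 ≈ -1851.1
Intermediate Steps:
t = 185 (t = 3 - 1*(-182) = 3 + 182 = 185)
W(v, F) = -10 (W(v, F) = -3 - 7 = -10)
q = 45663
d(h, P) = -10*P
R = -16201/15221 (R = -48603/45663 = -48603*1/45663 = -16201/15221 ≈ -1.0644)
R + d(-195, t) = -16201/15221 - 10*185 = -16201/15221 - 1850 = -28175051/15221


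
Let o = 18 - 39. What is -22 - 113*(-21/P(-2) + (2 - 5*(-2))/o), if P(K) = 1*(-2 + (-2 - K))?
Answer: -16015/14 ≈ -1143.9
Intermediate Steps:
P(K) = -4 - K (P(K) = 1*(-4 - K) = -4 - K)
o = -21
-22 - 113*(-21/P(-2) + (2 - 5*(-2))/o) = -22 - 113*(-21/(-4 - 1*(-2)) + (2 - 5*(-2))/(-21)) = -22 - 113*(-21/(-4 + 2) + (2 + 10)*(-1/21)) = -22 - 113*(-21/(-2) + 12*(-1/21)) = -22 - 113*(-21*(-½) - 4/7) = -22 - 113*(21/2 - 4/7) = -22 - 113*139/14 = -22 - 15707/14 = -16015/14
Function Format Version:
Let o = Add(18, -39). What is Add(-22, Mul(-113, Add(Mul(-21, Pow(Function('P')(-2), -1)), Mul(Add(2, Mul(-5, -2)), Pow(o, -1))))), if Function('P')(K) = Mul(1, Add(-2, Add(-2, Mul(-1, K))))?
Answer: Rational(-16015, 14) ≈ -1143.9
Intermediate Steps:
Function('P')(K) = Add(-4, Mul(-1, K)) (Function('P')(K) = Mul(1, Add(-4, Mul(-1, K))) = Add(-4, Mul(-1, K)))
o = -21
Add(-22, Mul(-113, Add(Mul(-21, Pow(Function('P')(-2), -1)), Mul(Add(2, Mul(-5, -2)), Pow(o, -1))))) = Add(-22, Mul(-113, Add(Mul(-21, Pow(Add(-4, Mul(-1, -2)), -1)), Mul(Add(2, Mul(-5, -2)), Pow(-21, -1))))) = Add(-22, Mul(-113, Add(Mul(-21, Pow(Add(-4, 2), -1)), Mul(Add(2, 10), Rational(-1, 21))))) = Add(-22, Mul(-113, Add(Mul(-21, Pow(-2, -1)), Mul(12, Rational(-1, 21))))) = Add(-22, Mul(-113, Add(Mul(-21, Rational(-1, 2)), Rational(-4, 7)))) = Add(-22, Mul(-113, Add(Rational(21, 2), Rational(-4, 7)))) = Add(-22, Mul(-113, Rational(139, 14))) = Add(-22, Rational(-15707, 14)) = Rational(-16015, 14)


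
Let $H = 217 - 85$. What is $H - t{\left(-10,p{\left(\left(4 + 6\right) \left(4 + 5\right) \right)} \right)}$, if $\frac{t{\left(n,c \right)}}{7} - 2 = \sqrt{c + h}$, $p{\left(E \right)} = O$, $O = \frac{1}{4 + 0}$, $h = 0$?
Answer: $\frac{229}{2} \approx 114.5$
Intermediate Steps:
$O = \frac{1}{4} \approx 0.25$
$p{\left(E \right)} = \frac{1}{4}$
$H = 132$
$t{\left(n,c \right)} = 14 + 7 \sqrt{c}$ ($t{\left(n,c \right)} = 14 + 7 \sqrt{c + 0} = 14 + 7 \sqrt{c}$)
$H - t{\left(-10,p{\left(\left(4 + 6\right) \left(4 + 5\right) \right)} \right)} = 132 - \left(14 + \frac{7}{2}\right) = 132 - \frac{35}{2} = \frac{229}{2}$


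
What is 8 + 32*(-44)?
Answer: -1400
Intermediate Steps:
8 + 32*(-44) = 8 - 1408 = -1400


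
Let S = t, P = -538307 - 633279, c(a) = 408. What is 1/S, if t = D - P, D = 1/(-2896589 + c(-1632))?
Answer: 2896181/3393125113065 ≈ 8.5354e-7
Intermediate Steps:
P = -1171586
D = -1/2896181 (D = 1/(-2896589 + 408) = 1/(-2896181) = -1/2896181 ≈ -3.4528e-7)
t = 3393125113065/2896181 (t = -1/2896181 - 1*(-1171586) = -1/2896181 + 1171586 = 3393125113065/2896181 ≈ 1.1716e+6)
S = 3393125113065/2896181 ≈ 1.1716e+6
1/S = 1/(3393125113065/2896181) = 2896181/3393125113065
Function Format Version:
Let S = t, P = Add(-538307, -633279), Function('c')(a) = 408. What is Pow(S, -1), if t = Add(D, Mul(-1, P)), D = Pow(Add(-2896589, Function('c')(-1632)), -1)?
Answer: Rational(2896181, 3393125113065) ≈ 8.5354e-7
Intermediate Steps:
P = -1171586
D = Rational(-1, 2896181) (D = Pow(Add(-2896589, 408), -1) = Pow(-2896181, -1) = Rational(-1, 2896181) ≈ -3.4528e-7)
t = Rational(3393125113065, 2896181) (t = Add(Rational(-1, 2896181), Mul(-1, -1171586)) = Add(Rational(-1, 2896181), 1171586) = Rational(3393125113065, 2896181) ≈ 1.1716e+6)
S = Rational(3393125113065, 2896181) ≈ 1.1716e+6
Pow(S, -1) = Pow(Rational(3393125113065, 2896181), -1) = Rational(2896181, 3393125113065)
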